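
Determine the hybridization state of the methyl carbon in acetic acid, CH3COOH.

The methyl carbon carries 4 σ bonds, giving a steric number of 4, so it is sp3.

sp3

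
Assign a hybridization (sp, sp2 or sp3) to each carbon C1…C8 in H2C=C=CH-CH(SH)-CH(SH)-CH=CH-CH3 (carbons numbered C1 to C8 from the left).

C1 sp2, C2 sp, C3 sp2, C4 sp3, C5 sp3, C6 sp2, C7 sp2, C8 sp3

C1 is sp2: 3 σ bonds, plus one π bond, 3 electron-density regions.
C2: 2 σ bonds, plus two π bonds; 2 regions of electron density → sp.
C3 carries 3 σ bonds, plus one π bond, giving a steric number of 3, so it is sp2.
C4: 4 σ bonds — 4 electron domains, sp3.
C5 is sp3: 4 σ bonds, 4 electron-density regions.
C6 carries 3 σ bonds, plus one π bond, giving a steric number of 3, so it is sp2.
C7 has 3 σ bonds, plus one π bond: steric number 3 → sp2.
C8 has 4 σ bonds: steric number 4 → sp3.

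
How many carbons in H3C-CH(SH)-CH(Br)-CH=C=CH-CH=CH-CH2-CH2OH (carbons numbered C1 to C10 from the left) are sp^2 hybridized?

4

C1: sp3
C2: sp3
C3: sp3
C4: sp2 ✓
C5: sp
C6: sp2 ✓
C7: sp2 ✓
C8: sp2 ✓
C9: sp3
C10: sp3
C4, C6, C7, C8 → 4 sp2 carbons.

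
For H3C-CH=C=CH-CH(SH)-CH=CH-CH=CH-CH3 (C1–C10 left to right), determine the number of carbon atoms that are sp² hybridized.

C1: sp3
C2: sp2 ✓
C3: sp
C4: sp2 ✓
C5: sp3
C6: sp2 ✓
C7: sp2 ✓
C8: sp2 ✓
C9: sp2 ✓
C10: sp3
C2, C4, C6, C7, C8, C9 → 6 sp2 carbons.

6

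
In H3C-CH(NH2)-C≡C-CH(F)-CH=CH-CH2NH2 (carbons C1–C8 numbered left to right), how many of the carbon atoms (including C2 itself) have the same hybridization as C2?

4

C2 is sp3 (only σ bonds).
C1: sp3 ✓
C2: sp3 ✓
C3: sp
C4: sp
C5: sp3 ✓
C6: sp2
C7: sp2
C8: sp3 ✓
4 carbons are sp3.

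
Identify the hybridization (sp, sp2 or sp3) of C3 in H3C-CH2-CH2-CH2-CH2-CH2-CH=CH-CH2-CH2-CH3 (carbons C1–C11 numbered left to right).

sp^3

C3 — 4 σ bonds. Steric number 4, so sp3.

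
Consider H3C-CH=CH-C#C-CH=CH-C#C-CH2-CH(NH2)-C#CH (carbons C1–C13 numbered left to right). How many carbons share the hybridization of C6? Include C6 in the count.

4

C6 is sp2 (one π bond).
C1: sp3
C2: sp2 ✓
C3: sp2 ✓
C4: sp
C5: sp
C6: sp2 ✓
C7: sp2 ✓
C8: sp
C9: sp
C10: sp3
C11: sp3
C12: sp
C13: sp
4 carbons are sp2.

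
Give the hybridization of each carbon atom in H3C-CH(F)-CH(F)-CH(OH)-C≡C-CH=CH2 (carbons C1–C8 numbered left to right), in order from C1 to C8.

C1 sp3, C2 sp3, C3 sp3, C4 sp3, C5 sp, C6 sp, C7 sp2, C8 sp2

C1 — 4 σ bonds. Steric number 4, so sp3.
C2: 4 σ bonds — 4 electron domains, sp3.
C3 is sp3: 4 σ bonds, 4 electron-density regions.
C4 has 4 σ bonds: steric number 4 → sp3.
C5 carries 2 σ bonds, plus two π bonds, giving a steric number of 2, so it is sp.
C6 — 2 σ bonds, plus two π bonds. Steric number 2, so sp.
C7 has 3 σ bonds, plus one π bond: steric number 3 → sp2.
C8: 3 σ bonds, plus one π bond — 3 electron domains, sp2.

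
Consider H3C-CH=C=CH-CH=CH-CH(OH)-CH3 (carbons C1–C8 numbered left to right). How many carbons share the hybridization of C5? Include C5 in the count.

C5 is sp2 (one π bond).
C1: sp3
C2: sp2 ✓
C3: sp
C4: sp2 ✓
C5: sp2 ✓
C6: sp2 ✓
C7: sp3
C8: sp3
4 carbons are sp2.

4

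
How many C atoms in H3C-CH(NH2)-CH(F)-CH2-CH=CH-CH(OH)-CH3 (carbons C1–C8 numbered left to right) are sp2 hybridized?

2

C1: sp3
C2: sp3
C3: sp3
C4: sp3
C5: sp2 ✓
C6: sp2 ✓
C7: sp3
C8: sp3
C5, C6 → 2 sp2 carbons.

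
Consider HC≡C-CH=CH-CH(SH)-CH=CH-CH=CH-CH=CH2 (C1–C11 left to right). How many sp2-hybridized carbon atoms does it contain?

C1: sp
C2: sp
C3: sp2 ✓
C4: sp2 ✓
C5: sp3
C6: sp2 ✓
C7: sp2 ✓
C8: sp2 ✓
C9: sp2 ✓
C10: sp2 ✓
C11: sp2 ✓
C3, C4, C6, C7, C8, C9, C10, C11 → 8 sp2 carbons.

8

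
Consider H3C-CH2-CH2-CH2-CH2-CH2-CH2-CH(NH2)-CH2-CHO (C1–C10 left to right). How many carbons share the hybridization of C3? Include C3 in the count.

C3 is sp3 (only σ bonds).
C1: sp3 ✓
C2: sp3 ✓
C3: sp3 ✓
C4: sp3 ✓
C5: sp3 ✓
C6: sp3 ✓
C7: sp3 ✓
C8: sp3 ✓
C9: sp3 ✓
C10: sp2
9 carbons are sp3.

9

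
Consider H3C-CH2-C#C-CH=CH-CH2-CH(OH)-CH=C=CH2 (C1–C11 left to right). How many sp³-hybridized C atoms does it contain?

C1: sp3 ✓
C2: sp3 ✓
C3: sp
C4: sp
C5: sp2
C6: sp2
C7: sp3 ✓
C8: sp3 ✓
C9: sp2
C10: sp
C11: sp2
C1, C2, C7, C8 → 4 sp3 carbons.

4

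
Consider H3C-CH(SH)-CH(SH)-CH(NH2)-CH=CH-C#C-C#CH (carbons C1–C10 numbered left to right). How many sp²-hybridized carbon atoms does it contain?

C1: sp3
C2: sp3
C3: sp3
C4: sp3
C5: sp2 ✓
C6: sp2 ✓
C7: sp
C8: sp
C9: sp
C10: sp
C5, C6 → 2 sp2 carbons.

2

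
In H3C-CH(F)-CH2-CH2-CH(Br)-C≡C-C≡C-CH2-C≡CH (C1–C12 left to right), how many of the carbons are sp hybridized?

C1: sp3
C2: sp3
C3: sp3
C4: sp3
C5: sp3
C6: sp ✓
C7: sp ✓
C8: sp ✓
C9: sp ✓
C10: sp3
C11: sp ✓
C12: sp ✓
C6, C7, C8, C9, C11, C12 → 6 sp carbons.

6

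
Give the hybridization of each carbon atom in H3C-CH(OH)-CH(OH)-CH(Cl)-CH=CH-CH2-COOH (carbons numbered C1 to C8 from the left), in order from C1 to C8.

C1 sp3, C2 sp3, C3 sp3, C4 sp3, C5 sp2, C6 sp2, C7 sp3, C8 sp2

C1: 4 σ bonds — 4 electron domains, sp3.
C2: 4 σ bonds; 4 regions of electron density → sp3.
C3 — 4 σ bonds. Steric number 4, so sp3.
C4 has 4 σ bonds: steric number 4 → sp3.
C5 has 3 σ bonds, plus one π bond: steric number 3 → sp2.
C6 has 3 σ bonds, plus one π bond: steric number 3 → sp2.
C7 — 4 σ bonds. Steric number 4, so sp3.
C8 has 3 σ bonds, plus one π bond: steric number 3 → sp2.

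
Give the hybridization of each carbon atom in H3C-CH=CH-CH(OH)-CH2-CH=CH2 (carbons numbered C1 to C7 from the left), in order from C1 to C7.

C1: 4 σ bonds — 4 electron domains, sp3.
C2 carries 3 σ bonds, plus one π bond, giving a steric number of 3, so it is sp2.
C3 carries 3 σ bonds, plus one π bond, giving a steric number of 3, so it is sp2.
C4 — 4 σ bonds. Steric number 4, so sp3.
C5: 4 σ bonds; 4 regions of electron density → sp3.
C6: 3 σ bonds, plus one π bond — 3 electron domains, sp2.
C7 carries 3 σ bonds, plus one π bond, giving a steric number of 3, so it is sp2.

C1 sp3, C2 sp2, C3 sp2, C4 sp3, C5 sp3, C6 sp2, C7 sp2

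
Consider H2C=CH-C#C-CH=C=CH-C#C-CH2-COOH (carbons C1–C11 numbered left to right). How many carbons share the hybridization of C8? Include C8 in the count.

5

C8 is sp (two π bonds).
C1: sp2
C2: sp2
C3: sp ✓
C4: sp ✓
C5: sp2
C6: sp ✓
C7: sp2
C8: sp ✓
C9: sp ✓
C10: sp3
C11: sp2
5 carbons are sp.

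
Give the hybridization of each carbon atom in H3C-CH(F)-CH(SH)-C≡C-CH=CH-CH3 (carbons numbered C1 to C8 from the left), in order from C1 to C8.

C1 sp3, C2 sp3, C3 sp3, C4 sp, C5 sp, C6 sp2, C7 sp2, C8 sp3

C1: 4 σ bonds — 4 electron domains, sp3.
C2 — 4 σ bonds. Steric number 4, so sp3.
C3 (4 σ bonds) has steric number 4: sp3.
C4 (2 σ bonds, plus two π bonds) has steric number 2: sp.
C5: 2 σ bonds, plus two π bonds; 2 regions of electron density → sp.
C6 (3 σ bonds, plus one π bond) has steric number 3: sp2.
C7 — 3 σ bonds, plus one π bond. Steric number 3, so sp2.
C8 — 4 σ bonds. Steric number 4, so sp3.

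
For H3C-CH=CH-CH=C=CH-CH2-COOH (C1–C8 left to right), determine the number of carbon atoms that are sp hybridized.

C1: sp3
C2: sp2
C3: sp2
C4: sp2
C5: sp ✓
C6: sp2
C7: sp3
C8: sp2
C5 → 1 sp carbon.

1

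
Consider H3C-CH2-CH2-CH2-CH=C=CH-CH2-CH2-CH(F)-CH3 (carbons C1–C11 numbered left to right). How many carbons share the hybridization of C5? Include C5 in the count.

C5 is sp2 (one π bond).
C1: sp3
C2: sp3
C3: sp3
C4: sp3
C5: sp2 ✓
C6: sp
C7: sp2 ✓
C8: sp3
C9: sp3
C10: sp3
C11: sp3
2 carbons are sp2.

2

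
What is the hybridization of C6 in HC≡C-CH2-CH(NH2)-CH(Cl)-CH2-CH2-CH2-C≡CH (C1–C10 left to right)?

C6 has 4 σ bonds: steric number 4 → sp3.

sp3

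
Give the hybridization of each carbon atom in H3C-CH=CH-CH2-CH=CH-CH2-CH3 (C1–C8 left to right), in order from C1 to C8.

C1 — 4 σ bonds. Steric number 4, so sp3.
C2 carries 3 σ bonds, plus one π bond, giving a steric number of 3, so it is sp2.
C3 — 3 σ bonds, plus one π bond. Steric number 3, so sp2.
C4 is sp3: 4 σ bonds, 4 electron-density regions.
C5 is sp2: 3 σ bonds, plus one π bond, 3 electron-density regions.
C6: 3 σ bonds, plus one π bond; 3 regions of electron density → sp2.
C7 has 4 σ bonds: steric number 4 → sp3.
C8: 4 σ bonds; 4 regions of electron density → sp3.

C1 sp3, C2 sp2, C3 sp2, C4 sp3, C5 sp2, C6 sp2, C7 sp3, C8 sp3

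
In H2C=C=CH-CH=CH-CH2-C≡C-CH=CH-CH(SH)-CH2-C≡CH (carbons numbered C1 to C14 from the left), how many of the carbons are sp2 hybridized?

C1: sp2 ✓
C2: sp
C3: sp2 ✓
C4: sp2 ✓
C5: sp2 ✓
C6: sp3
C7: sp
C8: sp
C9: sp2 ✓
C10: sp2 ✓
C11: sp3
C12: sp3
C13: sp
C14: sp
C1, C3, C4, C5, C9, C10 → 6 sp2 carbons.

6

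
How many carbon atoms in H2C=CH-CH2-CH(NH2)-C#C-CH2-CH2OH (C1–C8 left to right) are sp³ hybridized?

4

C1: sp2
C2: sp2
C3: sp3 ✓
C4: sp3 ✓
C5: sp
C6: sp
C7: sp3 ✓
C8: sp3 ✓
C3, C4, C7, C8 → 4 sp3 carbons.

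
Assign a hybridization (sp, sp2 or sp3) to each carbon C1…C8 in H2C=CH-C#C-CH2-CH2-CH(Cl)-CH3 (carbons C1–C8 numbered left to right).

C1 sp2, C2 sp2, C3 sp, C4 sp, C5 sp3, C6 sp3, C7 sp3, C8 sp3

C1 has 3 σ bonds, plus one π bond: steric number 3 → sp2.
C2: 3 σ bonds, plus one π bond; 3 regions of electron density → sp2.
C3 has 2 σ bonds, plus two π bonds: steric number 2 → sp.
C4: 2 σ bonds, plus two π bonds — 2 electron domains, sp.
C5: 4 σ bonds — 4 electron domains, sp3.
C6: 4 σ bonds — 4 electron domains, sp3.
C7: 4 σ bonds; 4 regions of electron density → sp3.
C8: 4 σ bonds; 4 regions of electron density → sp3.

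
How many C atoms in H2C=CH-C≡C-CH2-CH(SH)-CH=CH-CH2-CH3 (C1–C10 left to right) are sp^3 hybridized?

4

C1: sp2
C2: sp2
C3: sp
C4: sp
C5: sp3 ✓
C6: sp3 ✓
C7: sp2
C8: sp2
C9: sp3 ✓
C10: sp3 ✓
C5, C6, C9, C10 → 4 sp3 carbons.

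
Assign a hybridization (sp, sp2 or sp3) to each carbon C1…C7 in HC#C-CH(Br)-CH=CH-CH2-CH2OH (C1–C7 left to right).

C1: 2 σ bonds, plus two π bonds — 2 electron domains, sp.
C2 is sp: 2 σ bonds, plus two π bonds, 2 electron-density regions.
C3 (4 σ bonds) has steric number 4: sp3.
C4 carries 3 σ bonds, plus one π bond, giving a steric number of 3, so it is sp2.
C5: 3 σ bonds, plus one π bond — 3 electron domains, sp2.
C6 carries 4 σ bonds, giving a steric number of 4, so it is sp3.
C7: 4 σ bonds — 4 electron domains, sp3.

C1 sp, C2 sp, C3 sp3, C4 sp2, C5 sp2, C6 sp3, C7 sp3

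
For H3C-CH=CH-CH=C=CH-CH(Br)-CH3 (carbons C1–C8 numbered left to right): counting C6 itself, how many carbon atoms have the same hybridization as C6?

4

C6 is sp2 (one π bond).
C1: sp3
C2: sp2 ✓
C3: sp2 ✓
C4: sp2 ✓
C5: sp
C6: sp2 ✓
C7: sp3
C8: sp3
4 carbons are sp2.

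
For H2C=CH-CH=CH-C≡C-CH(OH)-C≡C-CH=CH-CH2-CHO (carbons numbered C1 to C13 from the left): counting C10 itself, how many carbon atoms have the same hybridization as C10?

7

C10 is sp2 (one π bond).
C1: sp2 ✓
C2: sp2 ✓
C3: sp2 ✓
C4: sp2 ✓
C5: sp
C6: sp
C7: sp3
C8: sp
C9: sp
C10: sp2 ✓
C11: sp2 ✓
C12: sp3
C13: sp2 ✓
7 carbons are sp2.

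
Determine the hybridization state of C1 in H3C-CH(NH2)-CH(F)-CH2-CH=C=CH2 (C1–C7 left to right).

sp³

C1 has 4 σ bonds: steric number 4 → sp3.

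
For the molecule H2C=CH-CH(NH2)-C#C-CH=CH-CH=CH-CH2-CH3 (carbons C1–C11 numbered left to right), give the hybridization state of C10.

C10 — 4 σ bonds. Steric number 4, so sp3.

sp³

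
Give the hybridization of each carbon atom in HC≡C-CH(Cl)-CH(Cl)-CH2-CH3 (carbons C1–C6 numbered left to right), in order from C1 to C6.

C1 sp, C2 sp, C3 sp3, C4 sp3, C5 sp3, C6 sp3

C1: 2 σ bonds, plus two π bonds — 2 electron domains, sp.
C2: 2 σ bonds, plus two π bonds — 2 electron domains, sp.
C3 is sp3: 4 σ bonds, 4 electron-density regions.
C4: 4 σ bonds — 4 electron domains, sp3.
C5 is sp3: 4 σ bonds, 4 electron-density regions.
C6: 4 σ bonds; 4 regions of electron density → sp3.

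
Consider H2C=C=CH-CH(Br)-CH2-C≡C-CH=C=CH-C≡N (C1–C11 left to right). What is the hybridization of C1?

sp2

C1 has 3 σ bonds, plus one π bond: steric number 3 → sp2.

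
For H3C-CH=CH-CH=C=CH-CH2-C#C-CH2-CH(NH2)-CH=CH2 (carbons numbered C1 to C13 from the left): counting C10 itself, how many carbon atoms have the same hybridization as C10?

4

C10 is sp3 (only σ bonds).
C1: sp3 ✓
C2: sp2
C3: sp2
C4: sp2
C5: sp
C6: sp2
C7: sp3 ✓
C8: sp
C9: sp
C10: sp3 ✓
C11: sp3 ✓
C12: sp2
C13: sp2
4 carbons are sp3.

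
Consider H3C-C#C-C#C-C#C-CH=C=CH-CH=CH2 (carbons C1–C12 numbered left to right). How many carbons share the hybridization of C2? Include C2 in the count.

C2 is sp (two π bonds).
C1: sp3
C2: sp ✓
C3: sp ✓
C4: sp ✓
C5: sp ✓
C6: sp ✓
C7: sp ✓
C8: sp2
C9: sp ✓
C10: sp2
C11: sp2
C12: sp2
7 carbons are sp.

7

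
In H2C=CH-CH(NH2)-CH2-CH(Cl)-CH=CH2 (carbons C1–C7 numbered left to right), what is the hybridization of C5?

C5 — 4 σ bonds. Steric number 4, so sp3.

sp^3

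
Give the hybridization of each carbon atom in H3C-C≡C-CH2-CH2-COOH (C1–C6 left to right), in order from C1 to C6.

C1 sp3, C2 sp, C3 sp, C4 sp3, C5 sp3, C6 sp2

C1 — 4 σ bonds. Steric number 4, so sp3.
C2 (2 σ bonds, plus two π bonds) has steric number 2: sp.
C3 carries 2 σ bonds, plus two π bonds, giving a steric number of 2, so it is sp.
C4 (4 σ bonds) has steric number 4: sp3.
C5 (4 σ bonds) has steric number 4: sp3.
C6: 3 σ bonds, plus one π bond — 3 electron domains, sp2.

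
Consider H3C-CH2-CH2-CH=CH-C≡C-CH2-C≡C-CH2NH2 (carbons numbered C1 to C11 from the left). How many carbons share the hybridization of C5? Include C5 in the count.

C5 is sp2 (one π bond).
C1: sp3
C2: sp3
C3: sp3
C4: sp2 ✓
C5: sp2 ✓
C6: sp
C7: sp
C8: sp3
C9: sp
C10: sp
C11: sp3
2 carbons are sp2.

2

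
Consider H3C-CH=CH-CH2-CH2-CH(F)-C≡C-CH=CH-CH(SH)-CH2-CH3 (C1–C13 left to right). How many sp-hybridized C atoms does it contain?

2

C1: sp3
C2: sp2
C3: sp2
C4: sp3
C5: sp3
C6: sp3
C7: sp ✓
C8: sp ✓
C9: sp2
C10: sp2
C11: sp3
C12: sp3
C13: sp3
C7, C8 → 2 sp carbons.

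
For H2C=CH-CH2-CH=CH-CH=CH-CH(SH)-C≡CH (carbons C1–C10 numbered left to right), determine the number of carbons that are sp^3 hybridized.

C1: sp2
C2: sp2
C3: sp3 ✓
C4: sp2
C5: sp2
C6: sp2
C7: sp2
C8: sp3 ✓
C9: sp
C10: sp
C3, C8 → 2 sp3 carbons.

2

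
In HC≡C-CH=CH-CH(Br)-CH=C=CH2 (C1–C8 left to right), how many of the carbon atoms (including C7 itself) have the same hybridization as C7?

C7 is sp (two π bonds).
C1: sp ✓
C2: sp ✓
C3: sp2
C4: sp2
C5: sp3
C6: sp2
C7: sp ✓
C8: sp2
3 carbons are sp.

3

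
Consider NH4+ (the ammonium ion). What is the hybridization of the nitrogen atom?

sp3

Four σ bonds, no lone pair → sp3, tetrahedral.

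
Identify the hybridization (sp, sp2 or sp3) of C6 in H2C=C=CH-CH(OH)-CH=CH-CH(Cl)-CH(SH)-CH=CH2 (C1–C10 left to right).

C6 (3 σ bonds, plus one π bond) has steric number 3: sp2.

sp2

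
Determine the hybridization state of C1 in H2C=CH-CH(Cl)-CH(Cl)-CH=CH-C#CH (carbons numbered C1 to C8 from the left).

sp^2

C1: 3 σ bonds, plus one π bond — 3 electron domains, sp2.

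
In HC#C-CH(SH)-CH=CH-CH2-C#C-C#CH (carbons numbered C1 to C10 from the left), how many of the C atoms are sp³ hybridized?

C1: sp
C2: sp
C3: sp3 ✓
C4: sp2
C5: sp2
C6: sp3 ✓
C7: sp
C8: sp
C9: sp
C10: sp
C3, C6 → 2 sp3 carbons.

2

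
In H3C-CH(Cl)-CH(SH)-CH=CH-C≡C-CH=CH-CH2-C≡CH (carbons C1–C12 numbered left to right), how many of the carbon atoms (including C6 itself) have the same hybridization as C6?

4

C6 is sp (two π bonds).
C1: sp3
C2: sp3
C3: sp3
C4: sp2
C5: sp2
C6: sp ✓
C7: sp ✓
C8: sp2
C9: sp2
C10: sp3
C11: sp ✓
C12: sp ✓
4 carbons are sp.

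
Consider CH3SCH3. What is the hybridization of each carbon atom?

Each carbon atom: 4 σ bonds — 4 electron domains, sp3.

sp3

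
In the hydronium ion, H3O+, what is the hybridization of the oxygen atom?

sp^3

Three σ bonds + one lone pair = steric number 4 → sp3.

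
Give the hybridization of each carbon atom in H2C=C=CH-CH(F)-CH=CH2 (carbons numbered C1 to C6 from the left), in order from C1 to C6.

C1 sp2, C2 sp, C3 sp2, C4 sp3, C5 sp2, C6 sp2

C1 is sp2: 3 σ bonds, plus one π bond, 3 electron-density regions.
C2 is sp: 2 σ bonds, plus two π bonds, 2 electron-density regions.
C3 has 3 σ bonds, plus one π bond: steric number 3 → sp2.
C4 (4 σ bonds) has steric number 4: sp3.
C5 — 3 σ bonds, plus one π bond. Steric number 3, so sp2.
C6 carries 3 σ bonds, plus one π bond, giving a steric number of 3, so it is sp2.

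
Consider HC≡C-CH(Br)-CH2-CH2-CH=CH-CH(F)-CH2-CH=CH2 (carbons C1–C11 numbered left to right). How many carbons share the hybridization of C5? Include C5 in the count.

C5 is sp3 (only σ bonds).
C1: sp
C2: sp
C3: sp3 ✓
C4: sp3 ✓
C5: sp3 ✓
C6: sp2
C7: sp2
C8: sp3 ✓
C9: sp3 ✓
C10: sp2
C11: sp2
5 carbons are sp3.

5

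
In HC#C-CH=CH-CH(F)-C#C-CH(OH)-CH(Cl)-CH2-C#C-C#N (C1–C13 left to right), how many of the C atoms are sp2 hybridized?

2

C1: sp
C2: sp
C3: sp2 ✓
C4: sp2 ✓
C5: sp3
C6: sp
C7: sp
C8: sp3
C9: sp3
C10: sp3
C11: sp
C12: sp
C13: sp
C3, C4 → 2 sp2 carbons.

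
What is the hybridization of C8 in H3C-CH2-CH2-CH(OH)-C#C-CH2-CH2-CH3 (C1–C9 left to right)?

sp^3

C8 (4 σ bonds) has steric number 4: sp3.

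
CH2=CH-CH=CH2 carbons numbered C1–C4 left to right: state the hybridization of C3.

C3 (3 σ bonds, plus one π bond) has steric number 3: sp2.

sp2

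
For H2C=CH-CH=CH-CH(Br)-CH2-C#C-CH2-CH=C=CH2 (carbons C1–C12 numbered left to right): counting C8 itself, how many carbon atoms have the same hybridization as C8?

3

C8 is sp (two π bonds).
C1: sp2
C2: sp2
C3: sp2
C4: sp2
C5: sp3
C6: sp3
C7: sp ✓
C8: sp ✓
C9: sp3
C10: sp2
C11: sp ✓
C12: sp2
3 carbons are sp.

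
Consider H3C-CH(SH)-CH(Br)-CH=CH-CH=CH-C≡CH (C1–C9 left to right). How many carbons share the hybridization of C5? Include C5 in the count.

C5 is sp2 (one π bond).
C1: sp3
C2: sp3
C3: sp3
C4: sp2 ✓
C5: sp2 ✓
C6: sp2 ✓
C7: sp2 ✓
C8: sp
C9: sp
4 carbons are sp2.

4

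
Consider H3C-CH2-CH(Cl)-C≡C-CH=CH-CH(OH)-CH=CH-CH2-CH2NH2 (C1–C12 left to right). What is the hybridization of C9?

sp2

C9: 3 σ bonds, plus one π bond; 3 regions of electron density → sp2.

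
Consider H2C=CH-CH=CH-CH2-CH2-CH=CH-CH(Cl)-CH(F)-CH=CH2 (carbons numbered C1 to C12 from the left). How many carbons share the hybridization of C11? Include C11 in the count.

8

C11 is sp2 (one π bond).
C1: sp2 ✓
C2: sp2 ✓
C3: sp2 ✓
C4: sp2 ✓
C5: sp3
C6: sp3
C7: sp2 ✓
C8: sp2 ✓
C9: sp3
C10: sp3
C11: sp2 ✓
C12: sp2 ✓
8 carbons are sp2.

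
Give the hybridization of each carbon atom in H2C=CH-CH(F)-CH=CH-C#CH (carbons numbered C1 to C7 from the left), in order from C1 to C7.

C1 has 3 σ bonds, plus one π bond: steric number 3 → sp2.
C2 — 3 σ bonds, plus one π bond. Steric number 3, so sp2.
C3 carries 4 σ bonds, giving a steric number of 4, so it is sp3.
C4 — 3 σ bonds, plus one π bond. Steric number 3, so sp2.
C5: 3 σ bonds, plus one π bond — 3 electron domains, sp2.
C6 carries 2 σ bonds, plus two π bonds, giving a steric number of 2, so it is sp.
C7 is sp: 2 σ bonds, plus two π bonds, 2 electron-density regions.

C1 sp2, C2 sp2, C3 sp3, C4 sp2, C5 sp2, C6 sp, C7 sp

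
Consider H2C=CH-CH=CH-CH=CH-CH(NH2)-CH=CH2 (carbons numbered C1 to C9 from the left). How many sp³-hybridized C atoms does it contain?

1

C1: sp2
C2: sp2
C3: sp2
C4: sp2
C5: sp2
C6: sp2
C7: sp3 ✓
C8: sp2
C9: sp2
C7 → 1 sp3 carbon.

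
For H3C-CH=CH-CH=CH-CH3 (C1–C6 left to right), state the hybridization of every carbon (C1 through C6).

C1 sp3, C2 sp2, C3 sp2, C4 sp2, C5 sp2, C6 sp3

C1 is sp3: 4 σ bonds, 4 electron-density regions.
C2: 3 σ bonds, plus one π bond — 3 electron domains, sp2.
C3 has 3 σ bonds, plus one π bond: steric number 3 → sp2.
C4 carries 3 σ bonds, plus one π bond, giving a steric number of 3, so it is sp2.
C5 (3 σ bonds, plus one π bond) has steric number 3: sp2.
C6 — 4 σ bonds. Steric number 4, so sp3.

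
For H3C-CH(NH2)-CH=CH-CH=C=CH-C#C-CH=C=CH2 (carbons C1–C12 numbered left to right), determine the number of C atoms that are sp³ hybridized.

2

C1: sp3 ✓
C2: sp3 ✓
C3: sp2
C4: sp2
C5: sp2
C6: sp
C7: sp2
C8: sp
C9: sp
C10: sp2
C11: sp
C12: sp2
C1, C2 → 2 sp3 carbons.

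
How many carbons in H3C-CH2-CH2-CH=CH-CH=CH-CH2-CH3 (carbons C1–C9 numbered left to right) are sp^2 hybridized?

4

C1: sp3
C2: sp3
C3: sp3
C4: sp2 ✓
C5: sp2 ✓
C6: sp2 ✓
C7: sp2 ✓
C8: sp3
C9: sp3
C4, C5, C6, C7 → 4 sp2 carbons.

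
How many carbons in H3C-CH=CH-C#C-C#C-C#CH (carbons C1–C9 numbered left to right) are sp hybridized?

6

C1: sp3
C2: sp2
C3: sp2
C4: sp ✓
C5: sp ✓
C6: sp ✓
C7: sp ✓
C8: sp ✓
C9: sp ✓
C4, C5, C6, C7, C8, C9 → 6 sp carbons.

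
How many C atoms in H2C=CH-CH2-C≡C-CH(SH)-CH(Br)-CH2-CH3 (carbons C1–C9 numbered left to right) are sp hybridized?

2

C1: sp2
C2: sp2
C3: sp3
C4: sp ✓
C5: sp ✓
C6: sp3
C7: sp3
C8: sp3
C9: sp3
C4, C5 → 2 sp carbons.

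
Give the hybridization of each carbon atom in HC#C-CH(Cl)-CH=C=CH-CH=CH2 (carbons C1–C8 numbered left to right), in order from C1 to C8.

C1 sp, C2 sp, C3 sp3, C4 sp2, C5 sp, C6 sp2, C7 sp2, C8 sp2

C1: 2 σ bonds, plus two π bonds; 2 regions of electron density → sp.
C2 carries 2 σ bonds, plus two π bonds, giving a steric number of 2, so it is sp.
C3: 4 σ bonds — 4 electron domains, sp3.
C4 has 3 σ bonds, plus one π bond: steric number 3 → sp2.
C5 is sp: 2 σ bonds, plus two π bonds, 2 electron-density regions.
C6 has 3 σ bonds, plus one π bond: steric number 3 → sp2.
C7 carries 3 σ bonds, plus one π bond, giving a steric number of 3, so it is sp2.
C8 is sp2: 3 σ bonds, plus one π bond, 3 electron-density regions.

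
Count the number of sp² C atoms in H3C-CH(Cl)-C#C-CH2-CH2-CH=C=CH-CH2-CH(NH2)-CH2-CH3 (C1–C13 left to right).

C1: sp3
C2: sp3
C3: sp
C4: sp
C5: sp3
C6: sp3
C7: sp2 ✓
C8: sp
C9: sp2 ✓
C10: sp3
C11: sp3
C12: sp3
C13: sp3
C7, C9 → 2 sp2 carbons.

2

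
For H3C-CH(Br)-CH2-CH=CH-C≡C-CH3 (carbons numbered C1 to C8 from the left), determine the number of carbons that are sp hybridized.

C1: sp3
C2: sp3
C3: sp3
C4: sp2
C5: sp2
C6: sp ✓
C7: sp ✓
C8: sp3
C6, C7 → 2 sp carbons.

2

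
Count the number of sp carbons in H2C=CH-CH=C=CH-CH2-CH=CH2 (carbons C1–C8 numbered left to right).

C1: sp2
C2: sp2
C3: sp2
C4: sp ✓
C5: sp2
C6: sp3
C7: sp2
C8: sp2
C4 → 1 sp carbon.

1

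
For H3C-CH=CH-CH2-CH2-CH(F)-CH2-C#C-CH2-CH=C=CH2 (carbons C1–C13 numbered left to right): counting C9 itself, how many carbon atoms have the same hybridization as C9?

3

C9 is sp (two π bonds).
C1: sp3
C2: sp2
C3: sp2
C4: sp3
C5: sp3
C6: sp3
C7: sp3
C8: sp ✓
C9: sp ✓
C10: sp3
C11: sp2
C12: sp ✓
C13: sp2
3 carbons are sp.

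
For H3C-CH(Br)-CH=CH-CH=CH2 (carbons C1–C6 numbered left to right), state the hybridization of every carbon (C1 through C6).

C1 — 4 σ bonds. Steric number 4, so sp3.
C2: 4 σ bonds; 4 regions of electron density → sp3.
C3 is sp2: 3 σ bonds, plus one π bond, 3 electron-density regions.
C4 has 3 σ bonds, plus one π bond: steric number 3 → sp2.
C5 (3 σ bonds, plus one π bond) has steric number 3: sp2.
C6 is sp2: 3 σ bonds, plus one π bond, 3 electron-density regions.

C1 sp3, C2 sp3, C3 sp2, C4 sp2, C5 sp2, C6 sp2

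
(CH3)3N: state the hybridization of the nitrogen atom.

The nitrogen atom is sp3: 3 σ bonds and 1 lone pair, 4 electron-density regions.

sp³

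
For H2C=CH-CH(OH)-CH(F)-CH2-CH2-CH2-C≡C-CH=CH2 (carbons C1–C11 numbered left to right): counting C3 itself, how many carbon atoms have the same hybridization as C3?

C3 is sp3 (only σ bonds).
C1: sp2
C2: sp2
C3: sp3 ✓
C4: sp3 ✓
C5: sp3 ✓
C6: sp3 ✓
C7: sp3 ✓
C8: sp
C9: sp
C10: sp2
C11: sp2
5 carbons are sp3.

5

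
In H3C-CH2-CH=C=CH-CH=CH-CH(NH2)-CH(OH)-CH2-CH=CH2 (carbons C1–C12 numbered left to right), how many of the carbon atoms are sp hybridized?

C1: sp3
C2: sp3
C3: sp2
C4: sp ✓
C5: sp2
C6: sp2
C7: sp2
C8: sp3
C9: sp3
C10: sp3
C11: sp2
C12: sp2
C4 → 1 sp carbon.

1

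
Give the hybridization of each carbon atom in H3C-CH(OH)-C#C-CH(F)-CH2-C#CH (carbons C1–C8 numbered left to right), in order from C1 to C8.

C1 sp3, C2 sp3, C3 sp, C4 sp, C5 sp3, C6 sp3, C7 sp, C8 sp

C1: 4 σ bonds — 4 electron domains, sp3.
C2: 4 σ bonds — 4 electron domains, sp3.
C3: 2 σ bonds, plus two π bonds — 2 electron domains, sp.
C4: 2 σ bonds, plus two π bonds — 2 electron domains, sp.
C5: 4 σ bonds; 4 regions of electron density → sp3.
C6 is sp3: 4 σ bonds, 4 electron-density regions.
C7: 2 σ bonds, plus two π bonds; 2 regions of electron density → sp.
C8 — 2 σ bonds, plus two π bonds. Steric number 2, so sp.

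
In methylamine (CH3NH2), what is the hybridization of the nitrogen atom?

sp3

Three σ bonds + one lone pair = steric number 4 → sp3.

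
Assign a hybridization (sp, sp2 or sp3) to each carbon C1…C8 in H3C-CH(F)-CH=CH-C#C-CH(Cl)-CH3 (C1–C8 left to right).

C1 sp3, C2 sp3, C3 sp2, C4 sp2, C5 sp, C6 sp, C7 sp3, C8 sp3

C1 carries 4 σ bonds, giving a steric number of 4, so it is sp3.
C2 is sp3: 4 σ bonds, 4 electron-density regions.
C3 carries 3 σ bonds, plus one π bond, giving a steric number of 3, so it is sp2.
C4 has 3 σ bonds, plus one π bond: steric number 3 → sp2.
C5: 2 σ bonds, plus two π bonds; 2 regions of electron density → sp.
C6 (2 σ bonds, plus two π bonds) has steric number 2: sp.
C7: 4 σ bonds; 4 regions of electron density → sp3.
C8 carries 4 σ bonds, giving a steric number of 4, so it is sp3.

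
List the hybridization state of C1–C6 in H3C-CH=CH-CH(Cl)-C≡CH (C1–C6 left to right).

C1: 4 σ bonds — 4 electron domains, sp3.
C2: 3 σ bonds, plus one π bond — 3 electron domains, sp2.
C3 has 3 σ bonds, plus one π bond: steric number 3 → sp2.
C4 is sp3: 4 σ bonds, 4 electron-density regions.
C5 (2 σ bonds, plus two π bonds) has steric number 2: sp.
C6 (2 σ bonds, plus two π bonds) has steric number 2: sp.

C1 sp3, C2 sp2, C3 sp2, C4 sp3, C5 sp, C6 sp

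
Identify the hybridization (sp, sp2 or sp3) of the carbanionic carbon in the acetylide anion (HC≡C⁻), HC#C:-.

sp

One σ bond + one lone pair = steric number 2 → sp.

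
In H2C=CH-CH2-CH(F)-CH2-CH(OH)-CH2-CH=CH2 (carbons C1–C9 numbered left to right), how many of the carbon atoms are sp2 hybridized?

4

C1: sp2 ✓
C2: sp2 ✓
C3: sp3
C4: sp3
C5: sp3
C6: sp3
C7: sp3
C8: sp2 ✓
C9: sp2 ✓
C1, C2, C8, C9 → 4 sp2 carbons.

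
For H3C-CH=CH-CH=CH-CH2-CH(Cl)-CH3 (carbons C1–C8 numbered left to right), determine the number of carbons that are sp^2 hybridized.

C1: sp3
C2: sp2 ✓
C3: sp2 ✓
C4: sp2 ✓
C5: sp2 ✓
C6: sp3
C7: sp3
C8: sp3
C2, C3, C4, C5 → 4 sp2 carbons.

4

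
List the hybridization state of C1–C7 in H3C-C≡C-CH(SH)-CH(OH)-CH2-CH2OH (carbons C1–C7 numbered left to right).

C1: 4 σ bonds; 4 regions of electron density → sp3.
C2: 2 σ bonds, plus two π bonds — 2 electron domains, sp.
C3 is sp: 2 σ bonds, plus two π bonds, 2 electron-density regions.
C4 (4 σ bonds) has steric number 4: sp3.
C5 has 4 σ bonds: steric number 4 → sp3.
C6 carries 4 σ bonds, giving a steric number of 4, so it is sp3.
C7 is sp3: 4 σ bonds, 4 electron-density regions.

C1 sp3, C2 sp, C3 sp, C4 sp3, C5 sp3, C6 sp3, C7 sp3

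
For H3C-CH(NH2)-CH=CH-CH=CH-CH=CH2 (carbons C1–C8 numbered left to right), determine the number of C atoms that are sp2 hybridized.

6

C1: sp3
C2: sp3
C3: sp2 ✓
C4: sp2 ✓
C5: sp2 ✓
C6: sp2 ✓
C7: sp2 ✓
C8: sp2 ✓
C3, C4, C5, C6, C7, C8 → 6 sp2 carbons.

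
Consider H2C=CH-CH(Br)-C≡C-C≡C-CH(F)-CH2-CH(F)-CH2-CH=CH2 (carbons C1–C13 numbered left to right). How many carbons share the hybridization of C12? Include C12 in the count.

4

C12 is sp2 (one π bond).
C1: sp2 ✓
C2: sp2 ✓
C3: sp3
C4: sp
C5: sp
C6: sp
C7: sp
C8: sp3
C9: sp3
C10: sp3
C11: sp3
C12: sp2 ✓
C13: sp2 ✓
4 carbons are sp2.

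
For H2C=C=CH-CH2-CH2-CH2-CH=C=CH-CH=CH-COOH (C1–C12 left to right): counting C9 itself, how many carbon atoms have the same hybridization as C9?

C9 is sp2 (one π bond).
C1: sp2 ✓
C2: sp
C3: sp2 ✓
C4: sp3
C5: sp3
C6: sp3
C7: sp2 ✓
C8: sp
C9: sp2 ✓
C10: sp2 ✓
C11: sp2 ✓
C12: sp2 ✓
7 carbons are sp2.

7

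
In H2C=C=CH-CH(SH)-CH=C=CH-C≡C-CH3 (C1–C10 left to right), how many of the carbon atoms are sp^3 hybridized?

2

C1: sp2
C2: sp
C3: sp2
C4: sp3 ✓
C5: sp2
C6: sp
C7: sp2
C8: sp
C9: sp
C10: sp3 ✓
C4, C10 → 2 sp3 carbons.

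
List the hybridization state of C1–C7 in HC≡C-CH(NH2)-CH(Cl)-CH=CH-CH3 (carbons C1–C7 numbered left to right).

C1 (2 σ bonds, plus two π bonds) has steric number 2: sp.
C2: 2 σ bonds, plus two π bonds; 2 regions of electron density → sp.
C3 (4 σ bonds) has steric number 4: sp3.
C4: 4 σ bonds — 4 electron domains, sp3.
C5: 3 σ bonds, plus one π bond — 3 electron domains, sp2.
C6: 3 σ bonds, plus one π bond; 3 regions of electron density → sp2.
C7: 4 σ bonds; 4 regions of electron density → sp3.

C1 sp, C2 sp, C3 sp3, C4 sp3, C5 sp2, C6 sp2, C7 sp3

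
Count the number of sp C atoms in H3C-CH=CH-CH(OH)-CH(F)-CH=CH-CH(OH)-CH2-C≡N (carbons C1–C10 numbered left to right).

1

C1: sp3
C2: sp2
C3: sp2
C4: sp3
C5: sp3
C6: sp2
C7: sp2
C8: sp3
C9: sp3
C10: sp ✓
C10 → 1 sp carbon.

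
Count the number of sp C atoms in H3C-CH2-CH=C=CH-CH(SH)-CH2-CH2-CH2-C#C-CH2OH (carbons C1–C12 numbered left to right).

C1: sp3
C2: sp3
C3: sp2
C4: sp ✓
C5: sp2
C6: sp3
C7: sp3
C8: sp3
C9: sp3
C10: sp ✓
C11: sp ✓
C12: sp3
C4, C10, C11 → 3 sp carbons.

3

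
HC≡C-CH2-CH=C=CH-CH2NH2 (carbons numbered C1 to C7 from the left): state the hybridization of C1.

C1 has 2 σ bonds, plus two π bonds: steric number 2 → sp.

sp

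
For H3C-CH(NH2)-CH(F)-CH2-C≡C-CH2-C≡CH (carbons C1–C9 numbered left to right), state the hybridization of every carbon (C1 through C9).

C1: 4 σ bonds — 4 electron domains, sp3.
C2 carries 4 σ bonds, giving a steric number of 4, so it is sp3.
C3 is sp3: 4 σ bonds, 4 electron-density regions.
C4 has 4 σ bonds: steric number 4 → sp3.
C5: 2 σ bonds, plus two π bonds — 2 electron domains, sp.
C6: 2 σ bonds, plus two π bonds — 2 electron domains, sp.
C7 carries 4 σ bonds, giving a steric number of 4, so it is sp3.
C8 carries 2 σ bonds, plus two π bonds, giving a steric number of 2, so it is sp.
C9: 2 σ bonds, plus two π bonds; 2 regions of electron density → sp.

C1 sp3, C2 sp3, C3 sp3, C4 sp3, C5 sp, C6 sp, C7 sp3, C8 sp, C9 sp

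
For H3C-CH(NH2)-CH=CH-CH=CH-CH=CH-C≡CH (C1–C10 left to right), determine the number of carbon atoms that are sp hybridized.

C1: sp3
C2: sp3
C3: sp2
C4: sp2
C5: sp2
C6: sp2
C7: sp2
C8: sp2
C9: sp ✓
C10: sp ✓
C9, C10 → 2 sp carbons.

2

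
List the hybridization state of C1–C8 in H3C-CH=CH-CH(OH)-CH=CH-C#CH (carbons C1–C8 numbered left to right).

C1 (4 σ bonds) has steric number 4: sp3.
C2 — 3 σ bonds, plus one π bond. Steric number 3, so sp2.
C3 (3 σ bonds, plus one π bond) has steric number 3: sp2.
C4 is sp3: 4 σ bonds, 4 electron-density regions.
C5 carries 3 σ bonds, plus one π bond, giving a steric number of 3, so it is sp2.
C6 — 3 σ bonds, plus one π bond. Steric number 3, so sp2.
C7: 2 σ bonds, plus two π bonds — 2 electron domains, sp.
C8 — 2 σ bonds, plus two π bonds. Steric number 2, so sp.

C1 sp3, C2 sp2, C3 sp2, C4 sp3, C5 sp2, C6 sp2, C7 sp, C8 sp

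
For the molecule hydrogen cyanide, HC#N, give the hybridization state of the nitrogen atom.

The nitrogen atom: 1 σ bond and 1 lone pair, plus two π bonds — 2 electron domains, sp.

sp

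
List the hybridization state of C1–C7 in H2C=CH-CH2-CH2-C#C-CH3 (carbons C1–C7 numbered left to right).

C1: 3 σ bonds, plus one π bond — 3 electron domains, sp2.
C2: 3 σ bonds, plus one π bond — 3 electron domains, sp2.
C3 is sp3: 4 σ bonds, 4 electron-density regions.
C4 has 4 σ bonds: steric number 4 → sp3.
C5 has 2 σ bonds, plus two π bonds: steric number 2 → sp.
C6 carries 2 σ bonds, plus two π bonds, giving a steric number of 2, so it is sp.
C7: 4 σ bonds; 4 regions of electron density → sp3.

C1 sp2, C2 sp2, C3 sp3, C4 sp3, C5 sp, C6 sp, C7 sp3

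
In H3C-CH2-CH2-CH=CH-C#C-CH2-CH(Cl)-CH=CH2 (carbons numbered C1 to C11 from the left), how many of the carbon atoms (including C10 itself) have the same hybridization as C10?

C10 is sp2 (one π bond).
C1: sp3
C2: sp3
C3: sp3
C4: sp2 ✓
C5: sp2 ✓
C6: sp
C7: sp
C8: sp3
C9: sp3
C10: sp2 ✓
C11: sp2 ✓
4 carbons are sp2.

4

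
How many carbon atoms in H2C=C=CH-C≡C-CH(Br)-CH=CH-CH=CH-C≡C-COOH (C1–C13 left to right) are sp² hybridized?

C1: sp2 ✓
C2: sp
C3: sp2 ✓
C4: sp
C5: sp
C6: sp3
C7: sp2 ✓
C8: sp2 ✓
C9: sp2 ✓
C10: sp2 ✓
C11: sp
C12: sp
C13: sp2 ✓
C1, C3, C7, C8, C9, C10, C13 → 7 sp2 carbons.

7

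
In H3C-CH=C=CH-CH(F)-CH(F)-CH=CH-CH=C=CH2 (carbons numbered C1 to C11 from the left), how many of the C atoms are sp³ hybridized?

C1: sp3 ✓
C2: sp2
C3: sp
C4: sp2
C5: sp3 ✓
C6: sp3 ✓
C7: sp2
C8: sp2
C9: sp2
C10: sp
C11: sp2
C1, C5, C6 → 3 sp3 carbons.

3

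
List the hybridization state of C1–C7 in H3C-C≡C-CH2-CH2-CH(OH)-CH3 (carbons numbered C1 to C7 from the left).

C1 sp3, C2 sp, C3 sp, C4 sp3, C5 sp3, C6 sp3, C7 sp3

C1: 4 σ bonds; 4 regions of electron density → sp3.
C2 carries 2 σ bonds, plus two π bonds, giving a steric number of 2, so it is sp.
C3 (2 σ bonds, plus two π bonds) has steric number 2: sp.
C4 — 4 σ bonds. Steric number 4, so sp3.
C5 is sp3: 4 σ bonds, 4 electron-density regions.
C6 — 4 σ bonds. Steric number 4, so sp3.
C7: 4 σ bonds — 4 electron domains, sp3.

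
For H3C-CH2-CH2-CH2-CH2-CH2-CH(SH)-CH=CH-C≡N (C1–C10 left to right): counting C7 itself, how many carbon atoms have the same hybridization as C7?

7

C7 is sp3 (only σ bonds).
C1: sp3 ✓
C2: sp3 ✓
C3: sp3 ✓
C4: sp3 ✓
C5: sp3 ✓
C6: sp3 ✓
C7: sp3 ✓
C8: sp2
C9: sp2
C10: sp
7 carbons are sp3.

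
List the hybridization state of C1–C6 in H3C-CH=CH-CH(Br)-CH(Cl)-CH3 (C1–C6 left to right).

C1 sp3, C2 sp2, C3 sp2, C4 sp3, C5 sp3, C6 sp3

C1: 4 σ bonds — 4 electron domains, sp3.
C2: 3 σ bonds, plus one π bond; 3 regions of electron density → sp2.
C3: 3 σ bonds, plus one π bond; 3 regions of electron density → sp2.
C4: 4 σ bonds; 4 regions of electron density → sp3.
C5: 4 σ bonds — 4 electron domains, sp3.
C6 is sp3: 4 σ bonds, 4 electron-density regions.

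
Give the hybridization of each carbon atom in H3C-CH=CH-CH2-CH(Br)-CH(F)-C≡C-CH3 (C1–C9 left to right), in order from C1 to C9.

C1 is sp3: 4 σ bonds, 4 electron-density regions.
C2: 3 σ bonds, plus one π bond; 3 regions of electron density → sp2.
C3: 3 σ bonds, plus one π bond — 3 electron domains, sp2.
C4 (4 σ bonds) has steric number 4: sp3.
C5: 4 σ bonds; 4 regions of electron density → sp3.
C6 is sp3: 4 σ bonds, 4 electron-density regions.
C7 has 2 σ bonds, plus two π bonds: steric number 2 → sp.
C8 — 2 σ bonds, plus two π bonds. Steric number 2, so sp.
C9 (4 σ bonds) has steric number 4: sp3.

C1 sp3, C2 sp2, C3 sp2, C4 sp3, C5 sp3, C6 sp3, C7 sp, C8 sp, C9 sp3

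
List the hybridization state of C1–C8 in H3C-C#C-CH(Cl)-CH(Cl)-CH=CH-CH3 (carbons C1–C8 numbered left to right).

C1 sp3, C2 sp, C3 sp, C4 sp3, C5 sp3, C6 sp2, C7 sp2, C8 sp3

C1 carries 4 σ bonds, giving a steric number of 4, so it is sp3.
C2: 2 σ bonds, plus two π bonds — 2 electron domains, sp.
C3: 2 σ bonds, plus two π bonds — 2 electron domains, sp.
C4 carries 4 σ bonds, giving a steric number of 4, so it is sp3.
C5: 4 σ bonds; 4 regions of electron density → sp3.
C6 is sp2: 3 σ bonds, plus one π bond, 3 electron-density regions.
C7: 3 σ bonds, plus one π bond; 3 regions of electron density → sp2.
C8 (4 σ bonds) has steric number 4: sp3.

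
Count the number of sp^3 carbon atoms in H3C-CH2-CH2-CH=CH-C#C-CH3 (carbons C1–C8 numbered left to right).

C1: sp3 ✓
C2: sp3 ✓
C3: sp3 ✓
C4: sp2
C5: sp2
C6: sp
C7: sp
C8: sp3 ✓
C1, C2, C3, C8 → 4 sp3 carbons.

4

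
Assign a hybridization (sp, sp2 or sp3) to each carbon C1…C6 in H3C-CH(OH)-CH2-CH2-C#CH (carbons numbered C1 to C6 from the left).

C1 sp3, C2 sp3, C3 sp3, C4 sp3, C5 sp, C6 sp

C1 is sp3: 4 σ bonds, 4 electron-density regions.
C2 has 4 σ bonds: steric number 4 → sp3.
C3 (4 σ bonds) has steric number 4: sp3.
C4: 4 σ bonds; 4 regions of electron density → sp3.
C5 (2 σ bonds, plus two π bonds) has steric number 2: sp.
C6 (2 σ bonds, plus two π bonds) has steric number 2: sp.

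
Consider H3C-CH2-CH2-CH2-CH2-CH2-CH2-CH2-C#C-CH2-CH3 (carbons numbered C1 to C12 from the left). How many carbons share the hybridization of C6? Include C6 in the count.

10

C6 is sp3 (only σ bonds).
C1: sp3 ✓
C2: sp3 ✓
C3: sp3 ✓
C4: sp3 ✓
C5: sp3 ✓
C6: sp3 ✓
C7: sp3 ✓
C8: sp3 ✓
C9: sp
C10: sp
C11: sp3 ✓
C12: sp3 ✓
10 carbons are sp3.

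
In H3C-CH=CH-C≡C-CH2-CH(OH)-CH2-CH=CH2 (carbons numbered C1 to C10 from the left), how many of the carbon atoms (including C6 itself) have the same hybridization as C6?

C6 is sp3 (only σ bonds).
C1: sp3 ✓
C2: sp2
C3: sp2
C4: sp
C5: sp
C6: sp3 ✓
C7: sp3 ✓
C8: sp3 ✓
C9: sp2
C10: sp2
4 carbons are sp3.

4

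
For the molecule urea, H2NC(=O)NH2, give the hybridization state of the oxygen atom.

sp^2

The oxygen atom — 1 σ bond and 2 lone pairs, plus one π bond. Steric number 3, so sp2.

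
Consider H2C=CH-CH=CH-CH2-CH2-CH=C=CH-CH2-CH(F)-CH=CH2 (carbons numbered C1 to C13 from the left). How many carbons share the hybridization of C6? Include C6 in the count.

C6 is sp3 (only σ bonds).
C1: sp2
C2: sp2
C3: sp2
C4: sp2
C5: sp3 ✓
C6: sp3 ✓
C7: sp2
C8: sp
C9: sp2
C10: sp3 ✓
C11: sp3 ✓
C12: sp2
C13: sp2
4 carbons are sp3.

4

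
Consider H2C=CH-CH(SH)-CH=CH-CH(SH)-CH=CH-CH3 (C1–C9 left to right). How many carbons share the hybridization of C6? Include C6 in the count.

C6 is sp3 (only σ bonds).
C1: sp2
C2: sp2
C3: sp3 ✓
C4: sp2
C5: sp2
C6: sp3 ✓
C7: sp2
C8: sp2
C9: sp3 ✓
3 carbons are sp3.

3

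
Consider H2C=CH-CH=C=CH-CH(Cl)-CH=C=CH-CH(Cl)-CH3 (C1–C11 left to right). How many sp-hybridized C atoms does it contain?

2

C1: sp2
C2: sp2
C3: sp2
C4: sp ✓
C5: sp2
C6: sp3
C7: sp2
C8: sp ✓
C9: sp2
C10: sp3
C11: sp3
C4, C8 → 2 sp carbons.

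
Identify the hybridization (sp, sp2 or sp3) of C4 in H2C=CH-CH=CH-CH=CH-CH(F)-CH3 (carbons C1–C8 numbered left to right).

sp2

C4: 3 σ bonds, plus one π bond; 3 regions of electron density → sp2.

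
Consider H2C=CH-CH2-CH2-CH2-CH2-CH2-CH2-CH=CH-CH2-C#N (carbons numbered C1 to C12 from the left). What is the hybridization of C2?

sp²

C2: 3 σ bonds, plus one π bond; 3 regions of electron density → sp2.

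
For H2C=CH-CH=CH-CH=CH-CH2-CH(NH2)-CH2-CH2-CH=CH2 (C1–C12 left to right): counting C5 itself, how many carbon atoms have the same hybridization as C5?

8

C5 is sp2 (one π bond).
C1: sp2 ✓
C2: sp2 ✓
C3: sp2 ✓
C4: sp2 ✓
C5: sp2 ✓
C6: sp2 ✓
C7: sp3
C8: sp3
C9: sp3
C10: sp3
C11: sp2 ✓
C12: sp2 ✓
8 carbons are sp2.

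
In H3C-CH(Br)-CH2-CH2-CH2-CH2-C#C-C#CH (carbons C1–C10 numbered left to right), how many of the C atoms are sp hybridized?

4

C1: sp3
C2: sp3
C3: sp3
C4: sp3
C5: sp3
C6: sp3
C7: sp ✓
C8: sp ✓
C9: sp ✓
C10: sp ✓
C7, C8, C9, C10 → 4 sp carbons.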